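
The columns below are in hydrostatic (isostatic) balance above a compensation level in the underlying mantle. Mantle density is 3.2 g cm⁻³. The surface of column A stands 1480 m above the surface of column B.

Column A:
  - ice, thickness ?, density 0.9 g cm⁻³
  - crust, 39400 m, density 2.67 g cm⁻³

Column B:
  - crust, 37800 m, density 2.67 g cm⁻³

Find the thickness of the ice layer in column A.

1690 m

Take the compensation level at the base of the deeper column (depth z_c below the surface of column A) and equate Σ ρ_i t_i down to z_c; mantle fills any gap and the z_c terms cancel.
Column A: x×0.9 + 39400×2.67 + (z_c − 39400 − x)×3.2
Column B: 1480×0 + 37800×2.67 + (z_c − 1480 − 37800)×3.2
The z_c×3.2 term appears on both sides and cancels. Collect the known terms of each column as K = Σ(ρt)_known − 3.2 × (depth of known layers): K_A = 105198 − 3.2×39400 = −20882; K_B = 100926 − 3.2×(1480 + 37800) = −24770.
Balance: K_A − x×(3.2 − 0.9) = K_B, so x = (K_A − K_B)/(3.2 − 0.9) = 3888/2.3 = 1690 m.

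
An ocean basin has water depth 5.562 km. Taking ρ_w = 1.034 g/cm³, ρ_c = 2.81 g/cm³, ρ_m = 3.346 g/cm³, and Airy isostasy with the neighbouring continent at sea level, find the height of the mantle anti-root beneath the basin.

18.4 km

Equating mass per unit area of the two columns: replacing crust with seawater at the top is compensated by replacing crust with mantle at the base: d (ρ_c − ρ_w) = a (ρ_m − ρ_c).
a = d (ρ_c − ρ_w)/(ρ_m − ρ_c) = 5.562 km × 1.776/0.536 = 18.4 km.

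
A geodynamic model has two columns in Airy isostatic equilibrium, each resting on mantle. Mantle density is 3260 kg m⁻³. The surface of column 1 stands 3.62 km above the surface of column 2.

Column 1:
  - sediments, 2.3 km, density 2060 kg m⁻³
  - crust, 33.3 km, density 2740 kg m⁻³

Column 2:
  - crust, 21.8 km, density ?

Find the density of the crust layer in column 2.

Take the compensation level at the base of the deeper column (depth z_c below the surface of column 1) and equate Σ ρ_i t_i down to z_c; mantle fills any gap and the z_c terms cancel.
Column 1: 2.3×2060 + 33.3×2740 + (z_c − 35.6)×3260
Column 2: 3.62×0 + 21.8×ρ + (z_c − 3.62 − 21.8)×3260
The z_c×3260 term appears on both sides and cancels. Collect the known terms of each column as K = Σ(ρt)_known − 3260 × (depth of known layers): K_1 = 95980 − 3260×35.6 = −20076; K_2 = 0 − 3260×(3.62 + 21.8) = −82869.2.
Balance: K_1 = K_2 + 21.8×ρ, so ρ = (K_1 − K_2)/21.8 = 62793.2/21.8 = 2880 kg m⁻³.

2880 kg m⁻³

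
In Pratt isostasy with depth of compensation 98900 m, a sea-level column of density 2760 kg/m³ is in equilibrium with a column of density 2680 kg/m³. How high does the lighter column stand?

ρ_ref D = ρ (D + h) → h = D (ρ_ref − ρ)/ρ.
h = 98900 m × (2760 − 2680)/2680 = 2950 m.

2950 m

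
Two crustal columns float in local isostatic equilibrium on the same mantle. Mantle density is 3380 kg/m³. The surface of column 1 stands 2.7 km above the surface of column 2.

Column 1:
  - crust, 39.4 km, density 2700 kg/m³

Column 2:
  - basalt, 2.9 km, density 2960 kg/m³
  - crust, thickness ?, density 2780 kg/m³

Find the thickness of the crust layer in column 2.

Take the compensation level at the base of the deeper column (depth z_c below the surface of column 1) and equate Σ ρ_i t_i down to z_c; mantle fills any gap and the z_c terms cancel.
Column 1: 39.4×2700 + (z_c − 39.4)×3380
Column 2: 2.7×0 + 2.9×2960 + x×2780 + (z_c − 2.7 − 2.9 − x)×3380
The z_c×3380 term appears on both sides and cancels. Collect the known terms of each column as K = Σ(ρt)_known − 3380 × (depth of known layers): K_1 = 106380 − 3380×39.4 = −26792; K_2 = 8584 − 3380×(2.7 + 2.9) = −10344.
Balance: K_1 = K_2 − x×(3380 − 2780), so x = (K_2 − K_1)/(3380 − 2780) = 16448/600 = 27.4 km.

27.4 km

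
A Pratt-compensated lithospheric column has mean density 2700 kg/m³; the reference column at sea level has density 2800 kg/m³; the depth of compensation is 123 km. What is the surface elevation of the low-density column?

4.56 km

ρ_ref D = ρ (D + h) → h = D (ρ_ref − ρ)/ρ.
h = 123 km × (2800 − 2700)/2700 = 4.56 km.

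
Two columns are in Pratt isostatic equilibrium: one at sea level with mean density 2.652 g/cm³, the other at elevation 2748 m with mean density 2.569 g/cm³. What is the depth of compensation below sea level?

85100 m

ρ_ref D = ρ (D + h) → D (ρ_ref − ρ) = ρ h.
D = ρ h/(ρ_ref − ρ) = 2.569 × 2748 m/(2.652 − 2.569) = 85100 m.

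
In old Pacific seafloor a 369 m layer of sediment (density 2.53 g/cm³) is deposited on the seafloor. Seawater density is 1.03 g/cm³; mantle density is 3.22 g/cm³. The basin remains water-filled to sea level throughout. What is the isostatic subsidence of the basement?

253 m

Submarine loading: the sediment displaces seawater, and the subsidence is in turn flooded, so s (ρ_m − ρ_w) = t (ρ_sed − ρ_w).
s = 369 m × (2.53 − 1.03) / (3.22 − 1.03) = 253 m.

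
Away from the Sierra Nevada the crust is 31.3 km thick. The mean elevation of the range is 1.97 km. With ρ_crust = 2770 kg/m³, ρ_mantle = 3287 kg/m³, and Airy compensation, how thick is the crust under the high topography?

Root depth r = h ρ_c / (ρ_m − ρ_c) = 1.97 km × 2770 / 517 = 10.55 km.
Total thickness = T + h + r = 31.3 km + 1.97 km + 10.55 km = 43.8 km.

43.8 km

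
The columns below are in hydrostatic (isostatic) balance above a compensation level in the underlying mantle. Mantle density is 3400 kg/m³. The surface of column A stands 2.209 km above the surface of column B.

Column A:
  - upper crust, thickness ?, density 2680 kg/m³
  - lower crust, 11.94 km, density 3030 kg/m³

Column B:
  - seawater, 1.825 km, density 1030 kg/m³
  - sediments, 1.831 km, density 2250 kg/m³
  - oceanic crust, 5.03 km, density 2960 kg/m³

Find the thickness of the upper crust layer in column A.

16.3 km

Take the compensation level at the base of the deeper column (depth z_c below the surface of column A) and equate Σ ρ_i t_i down to z_c; mantle fills any gap and the z_c terms cancel.
Column A: x×2680 + 11.94×3030 + (z_c − 11.94 − x)×3400
Column B: 2.209×0 + 1.825×1030 + 1.831×2250 + 5.03×2960 + (z_c − 2.209 − 8.686)×3400
The z_c×3400 term appears on both sides and cancels. Collect the known terms of each column as K = Σ(ρt)_known − 3400 × (depth of known layers): K_A = 36178.2 − 3400×11.94 = −4417.8; K_B = 20888.3 − 3400×(2.209 + 8.686) = −16154.7.
Balance: K_A − x×(3400 − 2680) = K_B, so x = (K_A − K_B)/(3400 − 2680) = 11736.9/720 = 16.3 km.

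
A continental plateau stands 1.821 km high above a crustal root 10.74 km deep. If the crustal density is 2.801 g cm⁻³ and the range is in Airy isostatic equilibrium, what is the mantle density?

3.28 g cm⁻³

Airy balance: ρ_c h = (ρ_m − ρ_c) r → ρ_m = ρ_c (1 + h/r).
ρ_m = 2.801 × (1 + 1.821 km/10.74 km) = 3.28 g cm⁻³.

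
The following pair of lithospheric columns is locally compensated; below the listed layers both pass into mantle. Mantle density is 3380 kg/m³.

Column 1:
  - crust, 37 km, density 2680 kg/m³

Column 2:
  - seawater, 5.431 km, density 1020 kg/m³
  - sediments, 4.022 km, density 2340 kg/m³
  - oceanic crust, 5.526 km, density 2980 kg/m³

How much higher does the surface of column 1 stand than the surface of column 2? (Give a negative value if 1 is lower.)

1.98 km

For any compensation level in the mantle, the mantle terms cancel and isostasy reduces to e = (Σt_1 − Σt_2) − (Σ(ρt)_1 − Σ(ρt)_2) / ρ_m.
Σt_1 = 37 km; Σt_2 = 14.979 km; Σ(ρt)_1 = 99160; Σ(ρt)_2 = 31418.58 (in km·kg/m³).
e = (37 − 14.979) − (99160 − 31418.58) / 3380 = 1.98 km.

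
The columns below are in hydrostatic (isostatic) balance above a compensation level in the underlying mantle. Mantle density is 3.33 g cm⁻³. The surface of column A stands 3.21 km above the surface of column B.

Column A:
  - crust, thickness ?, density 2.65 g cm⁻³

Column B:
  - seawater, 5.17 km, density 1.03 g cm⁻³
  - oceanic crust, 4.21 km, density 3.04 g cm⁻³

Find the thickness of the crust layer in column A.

Take the compensation level at the base of the deeper column (depth z_c below the surface of column A) and equate Σ ρ_i t_i down to z_c; mantle fills any gap and the z_c terms cancel.
Column A: x×2.65 + (z_c − 0 − x)×3.33
Column B: 3.21×0 + 5.17×1.03 + 4.21×3.04 + (z_c − 3.21 − 9.38)×3.33
The z_c×3.33 term appears on both sides and cancels. Collect the known terms of each column as K = Σ(ρt)_known − 3.33 × (depth of known layers): K_A = 0 − 3.33×0 = 0; K_B = 18.1235 − 3.33×(3.21 + 9.38) = −23.8012.
Balance: K_A − x×(3.33 − 2.65) = K_B, so x = (K_A − K_B)/(3.33 − 2.65) = 23.8012/0.68 = 35 km.

35 km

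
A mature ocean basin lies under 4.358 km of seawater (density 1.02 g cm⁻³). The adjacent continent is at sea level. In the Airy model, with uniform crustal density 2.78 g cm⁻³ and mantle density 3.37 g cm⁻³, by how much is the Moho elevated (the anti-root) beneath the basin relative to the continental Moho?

13 km

For local isostatic compensation: replacing crust with seawater at the top is compensated by replacing crust with mantle at the base: d (ρ_c − ρ_w) = a (ρ_m − ρ_c).
a = d (ρ_c − ρ_w)/(ρ_m − ρ_c) = 4.358 km × 1.76/0.59 = 13 km.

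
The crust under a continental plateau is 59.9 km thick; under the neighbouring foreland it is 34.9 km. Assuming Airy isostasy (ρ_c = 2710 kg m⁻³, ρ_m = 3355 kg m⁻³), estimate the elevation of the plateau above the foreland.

4.81 km

Excess crust Δ = 59.9 km − 34.9 km = 25 km, split between elevation h and root r with h + r = Δ.
Airy balance ρ_c h = (ρ_m − ρ_c) r gives r = h ρ_c/(ρ_m − ρ_c), so h (1 + ρ_c/(ρ_m − ρ_c)) = Δ, i.e. h = Δ (ρ_m − ρ_c)/ρ_m.
h = 25 km × 645/3355 = 4.81 km.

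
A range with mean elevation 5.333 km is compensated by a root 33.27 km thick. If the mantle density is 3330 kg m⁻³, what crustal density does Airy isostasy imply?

ρ_c h = (ρ_m − ρ_c) r → ρ_c (h + r) = ρ_m r → ρ_c = ρ_m r / (h + r).
ρ_c = 3330 × 33.27 km / (5.333 km + 33.27 km) = 2870 kg m⁻³.

2870 kg m⁻³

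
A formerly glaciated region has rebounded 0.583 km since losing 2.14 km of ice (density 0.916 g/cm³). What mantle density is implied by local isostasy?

ρ_m = ρ_ice t / u = 0.916 × 2.14 km/0.583 km = 3.36 g/cm³.

3.36 g/cm³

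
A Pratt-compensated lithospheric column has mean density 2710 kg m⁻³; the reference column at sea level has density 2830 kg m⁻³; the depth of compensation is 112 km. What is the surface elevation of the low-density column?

4.96 km

ρ_ref D = ρ (D + h) → h = D (ρ_ref − ρ)/ρ.
h = 112 km × (2830 − 2710)/2710 = 4.96 km.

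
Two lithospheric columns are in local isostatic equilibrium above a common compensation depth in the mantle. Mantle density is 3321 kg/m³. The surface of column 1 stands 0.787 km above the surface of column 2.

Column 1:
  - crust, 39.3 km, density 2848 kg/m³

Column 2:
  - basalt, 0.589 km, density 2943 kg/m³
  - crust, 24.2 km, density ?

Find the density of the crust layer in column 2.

Take the compensation level at the base of the deeper column (depth z_c below the surface of column 1) and equate Σ ρ_i t_i down to z_c; mantle fills any gap and the z_c terms cancel.
Column 1: 39.3×2848 + (z_c − 39.3)×3321
Column 2: 0.787×0 + 0.589×2943 + 24.2×ρ + (z_c − 0.787 − 24.789)×3321
The z_c×3321 term appears on both sides and cancels. Collect the known terms of each column as K = Σ(ρt)_known − 3321 × (depth of known layers): K_1 = 111926.4 − 3321×39.3 = −18588.9; K_2 = 1733.427 − 3321×(0.787 + 24.789) = −83204.469.
Balance: K_1 = K_2 + 24.2×ρ, so ρ = (K_1 − K_2)/24.2 = 64615.6/24.2 = 2670 kg/m³.

2670 kg/m³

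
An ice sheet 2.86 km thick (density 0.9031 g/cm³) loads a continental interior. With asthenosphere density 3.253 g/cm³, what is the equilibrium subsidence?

0.794 km

Isostatic balance requires: the ice load ρ_ice t is balanced by mantle displaced below, ρ_m s.
s = t ρ_ice / ρ_m = 2.86 km × 0.9031/3.253 = 0.794 km.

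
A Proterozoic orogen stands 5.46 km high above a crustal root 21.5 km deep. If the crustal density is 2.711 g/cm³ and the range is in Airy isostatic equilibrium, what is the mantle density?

Airy balance: ρ_c h = (ρ_m − ρ_c) r → ρ_m = ρ_c (1 + h/r).
ρ_m = 2.711 × (1 + 5.46 km/21.5 km) = 3.4 g/cm³.

3.4 g/cm³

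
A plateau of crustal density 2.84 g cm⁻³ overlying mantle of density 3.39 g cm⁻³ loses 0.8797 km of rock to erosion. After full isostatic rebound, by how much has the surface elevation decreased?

Rebound u = e ρ_c/ρ_m = 0.8797 km × 2.84/3.39 = 0.737 km.
Net surface drop = e − u = 0.8797 km − 0.737 km = e (ρ_m − ρ_c)/ρ_m = 0.143 km.

0.143 km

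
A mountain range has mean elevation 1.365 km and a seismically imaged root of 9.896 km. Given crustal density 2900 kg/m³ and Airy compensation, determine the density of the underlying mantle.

Airy balance: ρ_c h = (ρ_m − ρ_c) r → ρ_m = ρ_c (1 + h/r).
ρ_m = 2900 × (1 + 1.365 km/9.896 km) = 3300 kg/m³.

3300 kg/m³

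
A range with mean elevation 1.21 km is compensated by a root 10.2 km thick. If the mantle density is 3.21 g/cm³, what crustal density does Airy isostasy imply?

ρ_c h = (ρ_m − ρ_c) r → ρ_c (h + r) = ρ_m r → ρ_c = ρ_m r / (h + r).
ρ_c = 3.21 × 10.2 km / (1.21 km + 10.2 km) = 2.87 g/cm³.

2.87 g/cm³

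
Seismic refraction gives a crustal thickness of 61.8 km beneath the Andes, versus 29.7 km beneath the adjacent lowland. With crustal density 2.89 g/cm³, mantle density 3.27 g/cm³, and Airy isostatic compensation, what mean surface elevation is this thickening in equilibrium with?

3.73 km

Excess crust Δ = 61.8 km − 29.7 km = 32.1 km, split between elevation h and root r with h + r = Δ.
Airy balance ρ_c h = (ρ_m − ρ_c) r gives r = h ρ_c/(ρ_m − ρ_c), so h (1 + ρ_c/(ρ_m − ρ_c)) = Δ, i.e. h = Δ (ρ_m − ρ_c)/ρ_m.
h = 32.1 km × 0.38/3.27 = 3.73 km.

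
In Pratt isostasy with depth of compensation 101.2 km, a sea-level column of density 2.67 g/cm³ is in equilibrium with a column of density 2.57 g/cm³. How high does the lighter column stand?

ρ_ref D = ρ (D + h) → h = D (ρ_ref − ρ)/ρ.
h = 101.2 km × (2.67 − 2.57)/2.57 = 3.94 km.

3.94 km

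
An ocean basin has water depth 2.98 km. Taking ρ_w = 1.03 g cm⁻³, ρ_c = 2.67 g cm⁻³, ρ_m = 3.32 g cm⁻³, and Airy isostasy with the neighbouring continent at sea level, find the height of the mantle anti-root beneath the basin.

For local isostatic compensation: replacing crust with seawater at the top is compensated by replacing crust with mantle at the base: d (ρ_c − ρ_w) = a (ρ_m − ρ_c).
a = d (ρ_c − ρ_w)/(ρ_m − ρ_c) = 2.98 km × 1.64/0.65 = 7.52 km.

7.52 km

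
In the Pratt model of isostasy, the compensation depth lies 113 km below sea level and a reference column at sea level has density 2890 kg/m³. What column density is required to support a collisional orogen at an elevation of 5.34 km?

2760 kg/m³

Pratt balance: ρ_ref D = ρ (D + h).
ρ = ρ_ref D/(D + h) = 2890 × 113 km/(113 km + 5.34 km) = 2760 kg/m³.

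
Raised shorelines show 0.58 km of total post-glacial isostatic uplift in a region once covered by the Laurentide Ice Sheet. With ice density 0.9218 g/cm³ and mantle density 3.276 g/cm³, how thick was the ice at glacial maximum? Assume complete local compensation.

2.06 km

u = t ρ_ice/ρ_m → t = u ρ_m/ρ_ice = 0.58 km × 3.276/0.9218 = 2.06 km.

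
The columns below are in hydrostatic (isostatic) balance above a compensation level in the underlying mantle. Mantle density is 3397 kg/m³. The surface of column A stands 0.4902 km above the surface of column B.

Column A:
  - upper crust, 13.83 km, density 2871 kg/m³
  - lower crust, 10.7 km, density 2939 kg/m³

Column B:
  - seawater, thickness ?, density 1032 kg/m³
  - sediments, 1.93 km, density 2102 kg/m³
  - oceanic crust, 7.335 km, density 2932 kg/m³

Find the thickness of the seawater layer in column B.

Take the compensation level at the base of the deeper column (depth z_c below the surface of column A) and equate Σ ρ_i t_i down to z_c; mantle fills any gap and the z_c terms cancel.
Column A: 13.83×2871 + 10.7×2939 + (z_c − 24.53)×3397
Column B: 0.4902×0 + x×1032 + 1.93×2102 + 7.335×2932 + (z_c − 0.4902 − 9.265 − x)×3397
The z_c×3397 term appears on both sides and cancels. Collect the known terms of each column as K = Σ(ρt)_known − 3397 × (depth of known layers): K_A = 71153.23 − 3397×24.53 = −12175.18; K_B = 25563.08 − 3397×(0.4902 + 9.265) = −7575.3344.
Balance: K_A = K_B − x×(3397 − 1032), so x = (K_B − K_A)/(3397 − 1032) = 4599.85/2365 = 1.94 km.

1.94 km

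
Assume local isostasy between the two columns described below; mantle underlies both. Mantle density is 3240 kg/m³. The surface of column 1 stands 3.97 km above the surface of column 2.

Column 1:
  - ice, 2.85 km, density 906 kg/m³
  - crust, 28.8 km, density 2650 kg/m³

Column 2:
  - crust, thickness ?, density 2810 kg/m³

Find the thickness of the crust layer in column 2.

Take the compensation level at the base of the deeper column (depth z_c below the surface of column 1) and equate Σ ρ_i t_i down to z_c; mantle fills any gap and the z_c terms cancel.
Column 1: 2.85×906 + 28.8×2650 + (z_c − 31.65)×3240
Column 2: 3.97×0 + x×2810 + (z_c − 3.97 − 0 − x)×3240
The z_c×3240 term appears on both sides and cancels. Collect the known terms of each column as K = Σ(ρt)_known − 3240 × (depth of known layers): K_1 = 78902.1 − 3240×31.65 = −23643.9; K_2 = 0 − 3240×(3.97 + 0) = −12862.8.
Balance: K_1 = K_2 − x×(3240 − 2810), so x = (K_2 − K_1)/(3240 − 2810) = 10781.1/430 = 25.1 km.

25.1 km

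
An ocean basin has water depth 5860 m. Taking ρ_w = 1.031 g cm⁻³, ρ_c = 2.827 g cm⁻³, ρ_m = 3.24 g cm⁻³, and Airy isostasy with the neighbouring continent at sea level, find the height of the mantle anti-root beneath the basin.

By Archimedes' principle applied to the lithosphere: replacing crust with seawater at the top is compensated by replacing crust with mantle at the base: d (ρ_c − ρ_w) = a (ρ_m − ρ_c).
a = d (ρ_c − ρ_w)/(ρ_m − ρ_c) = 5860 m × 1.796/0.413 = 25500 m.

25500 m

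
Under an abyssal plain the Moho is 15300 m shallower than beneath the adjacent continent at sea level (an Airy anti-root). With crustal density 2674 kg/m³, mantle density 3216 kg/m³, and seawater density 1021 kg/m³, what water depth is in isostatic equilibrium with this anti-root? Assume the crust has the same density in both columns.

5020 m

Replacing a thickness d of crust by seawater at the top must be balanced by replacing crust with mantle at the base: d (ρ_c − ρ_w) = a (ρ_m − ρ_c).
d = a (ρ_m − ρ_c)/(ρ_c − ρ_w) = 15300 m × 542/1653 = 5020 m.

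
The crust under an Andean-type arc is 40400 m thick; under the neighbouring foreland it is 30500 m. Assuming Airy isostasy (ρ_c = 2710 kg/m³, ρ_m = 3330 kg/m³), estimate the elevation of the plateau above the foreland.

Excess crust Δ = 40400 m − 30500 m = 9900 m, split between elevation h and root r with h + r = Δ.
Airy balance ρ_c h = (ρ_m − ρ_c) r gives r = h ρ_c/(ρ_m − ρ_c), so h (1 + ρ_c/(ρ_m − ρ_c)) = Δ, i.e. h = Δ (ρ_m − ρ_c)/ρ_m.
h = 9900 m × 620/3330 = 1840 m.

1840 m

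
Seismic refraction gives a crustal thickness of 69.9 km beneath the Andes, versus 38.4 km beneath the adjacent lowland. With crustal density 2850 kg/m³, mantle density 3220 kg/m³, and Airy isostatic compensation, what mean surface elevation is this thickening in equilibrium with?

3.62 km

Excess crust Δ = 69.9 km − 38.4 km = 31.5 km, split between elevation h and root r with h + r = Δ.
Airy balance ρ_c h = (ρ_m − ρ_c) r gives r = h ρ_c/(ρ_m − ρ_c), so h (1 + ρ_c/(ρ_m − ρ_c)) = Δ, i.e. h = Δ (ρ_m − ρ_c)/ρ_m.
h = 31.5 km × 370/3220 = 3.62 km.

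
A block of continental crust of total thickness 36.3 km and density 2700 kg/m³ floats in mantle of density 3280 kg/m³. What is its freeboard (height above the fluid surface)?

Floating equilibrium: submerged depth d = t ρ_obj/ρ_fluid = 36.3 km × 2700/3280 = 29.88 km.
Freeboard = t − d = 36.3 km − 29.88 km = 6.42 km.

6.42 km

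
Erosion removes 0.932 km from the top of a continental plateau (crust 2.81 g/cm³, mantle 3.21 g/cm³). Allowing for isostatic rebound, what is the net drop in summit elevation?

Rebound u = e ρ_c/ρ_m = 0.932 km × 2.81/3.21 = 0.8159 km.
Net surface drop = e − u = 0.932 km − 0.8159 km = e (ρ_m − ρ_c)/ρ_m = 0.116 km.

0.116 km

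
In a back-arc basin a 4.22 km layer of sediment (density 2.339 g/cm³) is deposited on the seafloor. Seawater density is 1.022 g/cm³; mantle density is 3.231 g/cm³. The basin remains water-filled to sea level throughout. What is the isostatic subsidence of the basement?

Submarine loading: the sediment displaces seawater, and the subsidence is in turn flooded, so s (ρ_m − ρ_w) = t (ρ_sed − ρ_w).
s = 4.22 km × (2.339 − 1.022) / (3.231 − 1.022) = 2.52 km.

2.52 km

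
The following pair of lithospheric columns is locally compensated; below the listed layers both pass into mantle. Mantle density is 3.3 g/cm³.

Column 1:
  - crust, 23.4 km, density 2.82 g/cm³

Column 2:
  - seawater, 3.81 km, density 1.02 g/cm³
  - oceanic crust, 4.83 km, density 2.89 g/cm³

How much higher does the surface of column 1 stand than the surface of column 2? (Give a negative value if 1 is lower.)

For any compensation level in the mantle, the mantle terms cancel and isostasy reduces to e = (Σt_1 − Σt_2) − (Σ(ρt)_1 − Σ(ρt)_2) / ρ_m.
Σt_1 = 23.4 km; Σt_2 = 8.64 km; Σ(ρt)_1 = 65.988; Σ(ρt)_2 = 17.8449 (in km·g/cm³).
e = (23.4 − 8.64) − (65.988 − 17.8449) / 3.3 = 0.171 km.

0.171 km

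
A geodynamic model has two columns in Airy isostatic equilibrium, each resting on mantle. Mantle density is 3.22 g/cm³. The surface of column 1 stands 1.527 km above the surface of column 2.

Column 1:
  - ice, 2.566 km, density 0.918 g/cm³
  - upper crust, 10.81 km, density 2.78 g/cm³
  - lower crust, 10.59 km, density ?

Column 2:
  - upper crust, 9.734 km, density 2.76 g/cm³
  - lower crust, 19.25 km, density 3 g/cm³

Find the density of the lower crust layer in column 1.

2.94 g/cm³

Take the compensation level at the base of the deeper column (depth z_c below the surface of column 1) and equate Σ ρ_i t_i down to z_c; mantle fills any gap and the z_c terms cancel.
Column 1: 2.566×0.918 + 10.81×2.78 + 10.59×ρ + (z_c − 23.966)×3.22
Column 2: 1.527×0 + 9.734×2.76 + 19.25×3 + (z_c − 1.527 − 28.984)×3.22
The z_c×3.22 term appears on both sides and cancels. Collect the known terms of each column as K = Σ(ρt)_known − 3.22 × (depth of known layers): K_1 = 32.407388 − 3.22×23.966 = −44.763132; K_2 = 84.61584 − 3.22×(1.527 + 28.984) = −13.62958.
Balance: K_1 + 10.59×ρ = K_2, so ρ = (K_2 − K_1)/10.59 = 31.1336/10.59 = 2.94 g/cm³.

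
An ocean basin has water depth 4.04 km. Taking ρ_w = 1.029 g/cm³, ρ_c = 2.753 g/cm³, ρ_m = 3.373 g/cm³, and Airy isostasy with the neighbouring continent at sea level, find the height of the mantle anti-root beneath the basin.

11.2 km

Balancing pressure at the compensation depth: replacing crust with seawater at the top is compensated by replacing crust with mantle at the base: d (ρ_c − ρ_w) = a (ρ_m − ρ_c).
a = d (ρ_c − ρ_w)/(ρ_m − ρ_c) = 4.04 km × 1.724/0.62 = 11.2 km.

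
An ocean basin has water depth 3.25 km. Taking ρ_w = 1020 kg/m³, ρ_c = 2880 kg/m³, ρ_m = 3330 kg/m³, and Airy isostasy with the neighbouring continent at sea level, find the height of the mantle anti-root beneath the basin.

13.4 km

Balancing pressure at the compensation depth: replacing crust with seawater at the top is compensated by replacing crust with mantle at the base: d (ρ_c − ρ_w) = a (ρ_m − ρ_c).
a = d (ρ_c − ρ_w)/(ρ_m − ρ_c) = 3.25 km × 1860/450 = 13.4 km.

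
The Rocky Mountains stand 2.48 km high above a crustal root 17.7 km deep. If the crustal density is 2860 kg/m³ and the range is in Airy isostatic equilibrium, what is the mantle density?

3260 kg/m³

Airy balance: ρ_c h = (ρ_m − ρ_c) r → ρ_m = ρ_c (1 + h/r).
ρ_m = 2860 × (1 + 2.48 km/17.7 km) = 3260 kg/m³.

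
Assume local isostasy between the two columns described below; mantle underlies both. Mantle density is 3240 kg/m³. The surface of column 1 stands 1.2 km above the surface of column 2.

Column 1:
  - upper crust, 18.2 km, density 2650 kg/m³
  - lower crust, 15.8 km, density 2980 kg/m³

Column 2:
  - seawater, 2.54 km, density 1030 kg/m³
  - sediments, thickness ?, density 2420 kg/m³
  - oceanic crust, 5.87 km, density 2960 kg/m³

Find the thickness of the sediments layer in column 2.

4.51 km

Take the compensation level at the base of the deeper column (depth z_c below the surface of column 1) and equate Σ ρ_i t_i down to z_c; mantle fills any gap and the z_c terms cancel.
Column 1: 18.2×2650 + 15.8×2980 + (z_c − 34)×3240
Column 2: 1.2×0 + 2.54×1030 + x×2420 + 5.87×2960 + (z_c − 1.2 − 8.41 − x)×3240
The z_c×3240 term appears on both sides and cancels. Collect the known terms of each column as K = Σ(ρt)_known − 3240 × (depth of known layers): K_1 = 95314 − 3240×34 = −14846; K_2 = 19991.4 − 3240×(1.2 + 8.41) = −11145.
Balance: K_1 = K_2 − x×(3240 − 2420), so x = (K_2 − K_1)/(3240 − 2420) = 3701/820 = 4.51 km.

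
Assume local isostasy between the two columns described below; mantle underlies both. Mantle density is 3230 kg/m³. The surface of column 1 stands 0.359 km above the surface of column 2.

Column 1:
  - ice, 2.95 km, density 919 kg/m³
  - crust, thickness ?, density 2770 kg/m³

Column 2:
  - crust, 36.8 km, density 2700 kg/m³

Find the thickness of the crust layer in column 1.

30.1 km

Take the compensation level at the base of the deeper column (depth z_c below the surface of column 1) and equate Σ ρ_i t_i down to z_c; mantle fills any gap and the z_c terms cancel.
Column 1: 2.95×919 + x×2770 + (z_c − 2.95 − x)×3230
Column 2: 0.359×0 + 36.8×2700 + (z_c − 0.359 − 36.8)×3230
The z_c×3230 term appears on both sides and cancels. Collect the known terms of each column as K = Σ(ρt)_known − 3230 × (depth of known layers): K_1 = 2711.05 − 3230×2.95 = −6817.45; K_2 = 99360 − 3230×(0.359 + 36.8) = −20663.57.
Balance: K_1 − x×(3230 − 2770) = K_2, so x = (K_1 − K_2)/(3230 − 2770) = 13846.1/460 = 30.1 km.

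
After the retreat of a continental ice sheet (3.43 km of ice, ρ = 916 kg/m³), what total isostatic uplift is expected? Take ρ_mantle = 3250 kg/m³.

Removing the load lets mantle flow back in; uplift u satisfies ρ_ice t = ρ_m u.
u = t ρ_ice/ρ_m = 3.43 km × 916/3250 = 0.967 km.

0.967 km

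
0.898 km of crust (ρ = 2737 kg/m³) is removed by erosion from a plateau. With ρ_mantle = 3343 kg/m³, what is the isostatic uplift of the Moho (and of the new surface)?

Unloading: uplift u = e ρ_c/ρ_m = 0.898 km × 2737/3343 = 0.735 km.

0.735 km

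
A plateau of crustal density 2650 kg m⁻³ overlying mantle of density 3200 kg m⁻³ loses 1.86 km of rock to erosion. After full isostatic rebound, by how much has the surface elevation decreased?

Rebound u = e ρ_c/ρ_m = 1.86 km × 2650/3200 = 1.54 km.
Net surface drop = e − u = 1.86 km − 1.54 km = e (ρ_m − ρ_c)/ρ_m = 0.32 km.

0.32 km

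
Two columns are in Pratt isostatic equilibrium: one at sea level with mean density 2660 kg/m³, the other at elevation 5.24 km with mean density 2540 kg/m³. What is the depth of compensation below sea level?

ρ_ref D = ρ (D + h) → D (ρ_ref − ρ) = ρ h.
D = ρ h/(ρ_ref − ρ) = 2540 × 5.24 km/(2660 − 2540) = 111 km.

111 km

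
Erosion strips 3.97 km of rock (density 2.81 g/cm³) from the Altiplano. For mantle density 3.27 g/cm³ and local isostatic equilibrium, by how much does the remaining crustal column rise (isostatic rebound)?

3.41 km

Unloading: uplift u = e ρ_c/ρ_m = 3.97 km × 2.81/3.27 = 3.41 km.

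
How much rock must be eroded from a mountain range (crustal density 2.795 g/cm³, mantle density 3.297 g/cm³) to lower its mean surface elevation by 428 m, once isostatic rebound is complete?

2810 m

Net drop Δ = e − u = e − e ρ_c/ρ_m = e (ρ_m − ρ_c)/ρ_m.
e = Δ ρ_m/(ρ_m − ρ_c) = 428 m × 3.297/0.502 = 2810 m.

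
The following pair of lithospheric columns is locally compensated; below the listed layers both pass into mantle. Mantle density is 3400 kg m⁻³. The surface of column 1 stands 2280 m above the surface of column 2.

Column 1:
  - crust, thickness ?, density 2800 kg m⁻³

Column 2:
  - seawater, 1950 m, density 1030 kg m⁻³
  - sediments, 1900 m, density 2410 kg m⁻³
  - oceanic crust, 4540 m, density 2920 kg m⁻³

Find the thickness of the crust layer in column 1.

27400 m

Take the compensation level at the base of the deeper column (depth z_c below the surface of column 1) and equate Σ ρ_i t_i down to z_c; mantle fills any gap and the z_c terms cancel.
Column 1: x×2800 + (z_c − 0 − x)×3400
Column 2: 2280×0 + 1950×1030 + 1900×2410 + 4540×2920 + (z_c − 2280 − 8390)×3400
The z_c×3400 term appears on both sides and cancels. Collect the known terms of each column as K = Σ(ρt)_known − 3400 × (depth of known layers): K_1 = 0 − 3400×0 = 0; K_2 = 19844300 − 3400×(2280 + 8390) = −16433700.
Balance: K_1 − x×(3400 − 2800) = K_2, so x = (K_1 − K_2)/(3400 − 2800) = 16433700/600 = 27400 m.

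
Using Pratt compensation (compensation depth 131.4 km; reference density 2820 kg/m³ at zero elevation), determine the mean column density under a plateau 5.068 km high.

2720 kg/m³

Pratt balance: ρ_ref D = ρ (D + h).
ρ = ρ_ref D/(D + h) = 2820 × 131.4 km/(131.4 km + 5.068 km) = 2720 kg/m³.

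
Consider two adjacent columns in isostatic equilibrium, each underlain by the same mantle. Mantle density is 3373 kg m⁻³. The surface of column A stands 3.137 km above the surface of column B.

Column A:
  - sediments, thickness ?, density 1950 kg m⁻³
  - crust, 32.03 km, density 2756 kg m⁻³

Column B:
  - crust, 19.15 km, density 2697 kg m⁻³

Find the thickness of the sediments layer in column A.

2.65 km

Take the compensation level at the base of the deeper column (depth z_c below the surface of column A) and equate Σ ρ_i t_i down to z_c; mantle fills any gap and the z_c terms cancel.
Column A: x×1950 + 32.03×2756 + (z_c − 32.03 − x)×3373
Column B: 3.137×0 + 19.15×2697 + (z_c − 3.137 − 19.15)×3373
The z_c×3373 term appears on both sides and cancels. Collect the known terms of each column as K = Σ(ρt)_known − 3373 × (depth of known layers): K_A = 88274.68 − 3373×32.03 = −19762.51; K_B = 51647.55 − 3373×(3.137 + 19.15) = −23526.501.
Balance: K_A − x×(3373 − 1950) = K_B, so x = (K_A − K_B)/(3373 − 1950) = 3763.99/1423 = 2.65 km.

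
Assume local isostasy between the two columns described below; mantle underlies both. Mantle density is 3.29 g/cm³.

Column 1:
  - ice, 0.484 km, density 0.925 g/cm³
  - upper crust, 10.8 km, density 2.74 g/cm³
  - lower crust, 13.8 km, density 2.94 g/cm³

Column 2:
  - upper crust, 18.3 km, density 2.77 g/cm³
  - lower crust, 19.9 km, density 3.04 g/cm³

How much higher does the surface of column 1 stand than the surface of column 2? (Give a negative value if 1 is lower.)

For any compensation level in the mantle, the mantle terms cancel and isostasy reduces to e = (Σt_1 − Σt_2) − (Σ(ρt)_1 − Σ(ρt)_2) / ρ_m.
Σt_1 = 25.084 km; Σt_2 = 38.2 km; Σ(ρt)_1 = 70.6117; Σ(ρt)_2 = 111.187 (in km·g/cm³).
e = (25.084 − 38.2) − (70.6117 − 111.187) / 3.29 = −0.783 km.

−0.783 km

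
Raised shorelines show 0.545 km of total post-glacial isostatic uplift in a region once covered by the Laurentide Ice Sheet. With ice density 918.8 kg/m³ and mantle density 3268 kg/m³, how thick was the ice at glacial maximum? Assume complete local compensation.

u = t ρ_ice/ρ_m → t = u ρ_m/ρ_ice = 0.545 km × 3268/918.8 = 1.94 km.

1.94 km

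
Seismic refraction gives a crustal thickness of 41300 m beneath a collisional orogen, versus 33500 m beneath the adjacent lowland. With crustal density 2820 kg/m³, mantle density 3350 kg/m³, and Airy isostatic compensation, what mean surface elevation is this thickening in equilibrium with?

Excess crust Δ = 41300 m − 33500 m = 7800 m, split between elevation h and root r with h + r = Δ.
Airy balance ρ_c h = (ρ_m − ρ_c) r gives r = h ρ_c/(ρ_m − ρ_c), so h (1 + ρ_c/(ρ_m − ρ_c)) = Δ, i.e. h = Δ (ρ_m − ρ_c)/ρ_m.
h = 7800 m × 530/3350 = 1230 m.

1230 m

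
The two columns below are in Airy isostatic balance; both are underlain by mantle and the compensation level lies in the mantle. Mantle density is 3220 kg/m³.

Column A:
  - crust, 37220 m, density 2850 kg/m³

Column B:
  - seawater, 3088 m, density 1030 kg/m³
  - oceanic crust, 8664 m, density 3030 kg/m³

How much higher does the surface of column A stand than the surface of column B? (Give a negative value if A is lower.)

1670 m

For any compensation level in the mantle, the mantle terms cancel and isostasy reduces to e = (Σt_A − Σt_B) − (Σ(ρt)_A − Σ(ρt)_B) / ρ_m.
Σt_A = 37220 m; Σt_B = 11752 m; Σ(ρt)_A = 106077000; Σ(ρt)_B = 29432560 (in m·kg/m³).
e = (37220 − 11752) − (106077000 − 29432560) / 3220 = 1670 m.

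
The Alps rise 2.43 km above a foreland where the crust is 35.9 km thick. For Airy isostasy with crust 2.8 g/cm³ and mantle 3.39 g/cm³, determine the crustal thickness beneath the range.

Root depth r = h ρ_c / (ρ_m − ρ_c) = 2.43 km × 2.8 / 0.59 = 11.53 km.
Total thickness = T + h + r = 35.9 km + 2.43 km + 11.53 km = 49.9 km.

49.9 km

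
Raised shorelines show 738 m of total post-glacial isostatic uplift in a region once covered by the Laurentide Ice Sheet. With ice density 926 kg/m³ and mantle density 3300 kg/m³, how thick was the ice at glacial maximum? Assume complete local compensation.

2630 m

u = t ρ_ice/ρ_m → t = u ρ_m/ρ_ice = 738 m × 3300/926 = 2630 m.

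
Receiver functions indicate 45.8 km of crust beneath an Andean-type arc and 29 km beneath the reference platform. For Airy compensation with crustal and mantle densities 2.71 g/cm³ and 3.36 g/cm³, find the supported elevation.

3.25 km

Excess crust Δ = 45.8 km − 29 km = 16.8 km, split between elevation h and root r with h + r = Δ.
Airy balance ρ_c h = (ρ_m − ρ_c) r gives r = h ρ_c/(ρ_m − ρ_c), so h (1 + ρ_c/(ρ_m − ρ_c)) = Δ, i.e. h = Δ (ρ_m − ρ_c)/ρ_m.
h = 16.8 km × 0.65/3.36 = 3.25 km.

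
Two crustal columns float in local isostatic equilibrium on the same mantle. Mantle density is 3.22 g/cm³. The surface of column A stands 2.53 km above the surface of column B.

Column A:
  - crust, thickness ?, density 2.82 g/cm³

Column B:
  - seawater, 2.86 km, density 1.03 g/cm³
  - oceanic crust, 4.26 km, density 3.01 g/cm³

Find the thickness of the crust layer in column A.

Take the compensation level at the base of the deeper column (depth z_c below the surface of column A) and equate Σ ρ_i t_i down to z_c; mantle fills any gap and the z_c terms cancel.
Column A: x×2.82 + (z_c − 0 − x)×3.22
Column B: 2.53×0 + 2.86×1.03 + 4.26×3.01 + (z_c − 2.53 − 7.12)×3.22
The z_c×3.22 term appears on both sides and cancels. Collect the known terms of each column as K = Σ(ρt)_known − 3.22 × (depth of known layers): K_A = 0 − 3.22×0 = 0; K_B = 15.7684 − 3.22×(2.53 + 7.12) = −15.3046.
Balance: K_A − x×(3.22 − 2.82) = K_B, so x = (K_A − K_B)/(3.22 − 2.82) = 15.3046/0.4 = 38.3 km.

38.3 km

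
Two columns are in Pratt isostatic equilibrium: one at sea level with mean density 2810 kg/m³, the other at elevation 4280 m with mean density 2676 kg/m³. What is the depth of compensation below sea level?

85500 m

ρ_ref D = ρ (D + h) → D (ρ_ref − ρ) = ρ h.
D = ρ h/(ρ_ref − ρ) = 2676 × 4280 m/(2810 − 2676) = 85500 m.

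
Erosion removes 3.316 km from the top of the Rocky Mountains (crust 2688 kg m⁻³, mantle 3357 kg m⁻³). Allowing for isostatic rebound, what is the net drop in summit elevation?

Rebound u = e ρ_c/ρ_m = 3.316 km × 2688/3357 = 2.655 km.
Net surface drop = e − u = 3.316 km − 2.655 km = e (ρ_m − ρ_c)/ρ_m = 0.661 km.

0.661 km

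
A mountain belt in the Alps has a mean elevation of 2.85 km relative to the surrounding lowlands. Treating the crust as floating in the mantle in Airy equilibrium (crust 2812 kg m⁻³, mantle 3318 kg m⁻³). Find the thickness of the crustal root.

Balancing pressure at the compensation depth: the weight of the topography is balanced by the buoyancy of the root, ρ_c h = (ρ_m − ρ_c) r.
r = h · ρ_c / (ρ_m − ρ_c) = 2.85 km × 2812 / (3318 − 2812) = 15.8 km.

15.8 km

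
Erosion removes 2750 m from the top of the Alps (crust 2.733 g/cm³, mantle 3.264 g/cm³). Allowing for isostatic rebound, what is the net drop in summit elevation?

447 m

Rebound u = e ρ_c/ρ_m = 2750 m × 2.733/3.264 = 2303 m.
Net surface drop = e − u = 2750 m − 2303 m = e (ρ_m − ρ_c)/ρ_m = 447 m.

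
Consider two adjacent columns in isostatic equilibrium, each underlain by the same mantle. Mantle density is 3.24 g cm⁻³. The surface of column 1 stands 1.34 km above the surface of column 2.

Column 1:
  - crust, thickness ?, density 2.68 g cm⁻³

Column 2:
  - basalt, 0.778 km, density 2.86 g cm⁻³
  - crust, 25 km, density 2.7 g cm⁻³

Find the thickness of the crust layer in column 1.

Take the compensation level at the base of the deeper column (depth z_c below the surface of column 1) and equate Σ ρ_i t_i down to z_c; mantle fills any gap and the z_c terms cancel.
Column 1: x×2.68 + (z_c − 0 − x)×3.24
Column 2: 1.34×0 + 0.778×2.86 + 25×2.7 + (z_c − 1.34 − 25.778)×3.24
The z_c×3.24 term appears on both sides and cancels. Collect the known terms of each column as K = Σ(ρt)_known − 3.24 × (depth of known layers): K_1 = 0 − 3.24×0 = 0; K_2 = 69.72508 − 3.24×(1.34 + 25.778) = −18.13724.
Balance: K_1 − x×(3.24 − 2.68) = K_2, so x = (K_1 − K_2)/(3.24 − 2.68) = 18.1372/0.56 = 32.4 km.

32.4 km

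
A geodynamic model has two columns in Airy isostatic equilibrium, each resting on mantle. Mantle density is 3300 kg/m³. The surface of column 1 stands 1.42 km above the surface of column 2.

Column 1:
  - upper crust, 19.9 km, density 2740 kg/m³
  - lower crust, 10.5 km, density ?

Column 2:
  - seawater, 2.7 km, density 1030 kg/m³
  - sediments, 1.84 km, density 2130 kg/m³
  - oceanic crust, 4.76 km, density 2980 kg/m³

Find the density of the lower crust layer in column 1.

Take the compensation level at the base of the deeper column (depth z_c below the surface of column 1) and equate Σ ρ_i t_i down to z_c; mantle fills any gap and the z_c terms cancel.
Column 1: 19.9×2740 + 10.5×ρ + (z_c − 30.4)×3300
Column 2: 1.42×0 + 2.7×1030 + 1.84×2130 + 4.76×2980 + (z_c − 1.42 − 9.3)×3300
The z_c×3300 term appears on both sides and cancels. Collect the known terms of each column as K = Σ(ρt)_known − 3300 × (depth of known layers): K_1 = 54526 − 3300×30.4 = −45794; K_2 = 20885 − 3300×(1.42 + 9.3) = −14491.
Balance: K_1 + 10.5×ρ = K_2, so ρ = (K_2 − K_1)/10.5 = 31303/10.5 = 2980 kg/m³.

2980 kg/m³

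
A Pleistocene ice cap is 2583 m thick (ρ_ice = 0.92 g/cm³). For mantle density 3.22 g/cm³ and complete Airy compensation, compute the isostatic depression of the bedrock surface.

738 m

Equating mass per unit area of the two columns: the ice load ρ_ice t is balanced by mantle displaced below, ρ_m s.
s = t ρ_ice / ρ_m = 2583 m × 0.92/3.22 = 738 m.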